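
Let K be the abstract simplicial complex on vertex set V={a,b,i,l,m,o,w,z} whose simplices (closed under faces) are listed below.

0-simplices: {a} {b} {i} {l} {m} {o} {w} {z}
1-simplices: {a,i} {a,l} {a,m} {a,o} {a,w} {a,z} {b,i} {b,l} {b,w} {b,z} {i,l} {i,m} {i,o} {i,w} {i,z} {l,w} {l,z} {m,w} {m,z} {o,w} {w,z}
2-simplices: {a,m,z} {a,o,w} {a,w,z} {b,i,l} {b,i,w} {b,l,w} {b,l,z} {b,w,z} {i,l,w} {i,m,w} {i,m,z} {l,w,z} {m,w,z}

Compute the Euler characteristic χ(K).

n_0=8 n_1=21 n_2=13
χ=+8−21+13=0

χ(K)=0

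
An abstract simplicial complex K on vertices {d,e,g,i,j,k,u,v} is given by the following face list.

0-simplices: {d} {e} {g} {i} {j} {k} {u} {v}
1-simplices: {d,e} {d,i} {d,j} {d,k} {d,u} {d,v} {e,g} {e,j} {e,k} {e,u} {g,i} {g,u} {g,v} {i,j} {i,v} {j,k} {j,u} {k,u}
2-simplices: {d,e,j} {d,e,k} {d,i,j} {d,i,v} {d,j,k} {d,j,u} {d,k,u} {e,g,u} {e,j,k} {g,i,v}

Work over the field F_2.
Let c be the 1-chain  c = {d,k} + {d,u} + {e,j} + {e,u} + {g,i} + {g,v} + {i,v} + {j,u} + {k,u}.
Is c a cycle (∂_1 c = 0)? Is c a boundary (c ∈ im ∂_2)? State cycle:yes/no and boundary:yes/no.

cycle:yes boundary:no

n_0=8 n_1=18 n_2=10  [Z2]
∂1: piv[de,di,dj,dk,du,dv,eg] rk=7  ker:ej,ek,eu,gi,gu,gv,ij,iv,jk,ju,ku
∂2: piv[dej,dek,dij,div,djk,dju,dku,egu,giv] rk=9  ker:ejk
∂1c = 0
c vs im∂2: residual ≠ 0 ⇒ not boundary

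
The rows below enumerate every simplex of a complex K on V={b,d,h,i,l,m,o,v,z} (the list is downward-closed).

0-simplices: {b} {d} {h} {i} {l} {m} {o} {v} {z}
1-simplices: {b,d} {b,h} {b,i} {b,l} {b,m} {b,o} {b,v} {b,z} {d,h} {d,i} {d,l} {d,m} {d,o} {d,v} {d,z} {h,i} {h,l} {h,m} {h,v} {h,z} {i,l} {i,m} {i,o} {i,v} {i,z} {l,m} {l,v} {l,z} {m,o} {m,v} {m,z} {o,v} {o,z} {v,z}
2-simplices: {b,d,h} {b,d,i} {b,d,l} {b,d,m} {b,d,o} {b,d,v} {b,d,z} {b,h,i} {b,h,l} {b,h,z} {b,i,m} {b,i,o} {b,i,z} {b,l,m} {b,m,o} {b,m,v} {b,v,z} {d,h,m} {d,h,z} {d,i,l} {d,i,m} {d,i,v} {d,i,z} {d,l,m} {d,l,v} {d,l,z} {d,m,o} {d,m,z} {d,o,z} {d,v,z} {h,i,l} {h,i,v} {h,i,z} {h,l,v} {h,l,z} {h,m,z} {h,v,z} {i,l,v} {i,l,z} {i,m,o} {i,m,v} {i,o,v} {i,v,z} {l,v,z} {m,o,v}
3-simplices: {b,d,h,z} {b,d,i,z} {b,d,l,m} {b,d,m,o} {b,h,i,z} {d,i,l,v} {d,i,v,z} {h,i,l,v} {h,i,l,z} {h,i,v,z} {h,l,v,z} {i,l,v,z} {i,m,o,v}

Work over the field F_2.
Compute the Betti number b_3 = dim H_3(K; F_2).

n_0=9 n_1=34 n_2=45 n_3=13  [Z2]
∂1: piv[bd,bh,bi,bl,bm,bo,bv,bz] rk=8  ker:dh,di,dl,dm,do,dv,dz,hi,hl,hm,hv,hz,il,im,io,iv,iz,lm,lv,lz,mo,mv,mz,ov,oz,vz
∂2: piv[bdh,bdi,bdl,bdm,bdo,bdv,bdz,bhi,bhl,bhz,bim,bio,biz,blm,bmo,bmv,bvz,dhm,dil,div,dlv,dlz,dmz,doz,hiv,iov] rk=26  ker:dhz,dim,diz,dlm,dmo,dvz,hil,hiz,hlv,hlz,hmz,hvz,ilv,ilz,imo,imv,ivz,lvz,mov
∂3: piv[bdhz,bdiz,bdlm,bdmo,bhiz,dilv,divz,hilv,hilz,hivz,hlvz,imov] rk=12  ker:ilvz
b_3=(13−12)−0=1

b_3=1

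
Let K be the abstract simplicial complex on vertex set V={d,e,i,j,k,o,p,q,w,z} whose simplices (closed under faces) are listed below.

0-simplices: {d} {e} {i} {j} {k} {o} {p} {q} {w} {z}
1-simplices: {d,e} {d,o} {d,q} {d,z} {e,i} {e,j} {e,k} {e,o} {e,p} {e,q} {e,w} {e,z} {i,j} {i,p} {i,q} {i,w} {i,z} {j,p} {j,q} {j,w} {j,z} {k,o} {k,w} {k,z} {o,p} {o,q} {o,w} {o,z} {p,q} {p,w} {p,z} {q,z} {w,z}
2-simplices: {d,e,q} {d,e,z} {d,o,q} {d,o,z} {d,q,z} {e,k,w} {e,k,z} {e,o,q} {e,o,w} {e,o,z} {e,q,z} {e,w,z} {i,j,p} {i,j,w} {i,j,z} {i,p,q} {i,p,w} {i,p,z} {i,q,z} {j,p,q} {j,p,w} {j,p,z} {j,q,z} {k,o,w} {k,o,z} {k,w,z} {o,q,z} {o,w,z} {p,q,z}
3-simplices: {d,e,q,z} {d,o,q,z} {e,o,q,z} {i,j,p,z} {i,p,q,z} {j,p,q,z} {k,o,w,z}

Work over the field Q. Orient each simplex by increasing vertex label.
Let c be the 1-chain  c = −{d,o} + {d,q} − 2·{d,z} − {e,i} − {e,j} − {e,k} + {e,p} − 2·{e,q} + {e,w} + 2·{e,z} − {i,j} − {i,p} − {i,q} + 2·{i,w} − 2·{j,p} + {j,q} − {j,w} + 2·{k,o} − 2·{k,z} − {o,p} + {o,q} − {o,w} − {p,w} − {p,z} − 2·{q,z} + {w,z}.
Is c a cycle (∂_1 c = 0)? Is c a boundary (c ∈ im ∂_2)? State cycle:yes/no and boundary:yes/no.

cycle:no boundary:no

n_0=10 n_1=33 n_2=29 n_3=7  [Q]
∂1: piv[de,do,dq,dz,ei,ej,ek,ep,ew] rk=9  ker:eo,eq,ez,ij,ip,iq,iw,iz,jp,jq,jw,jz,ko,kw,kz,op,oq,ow,oz,pq,pw,pz,qz,wz
∂2: piv[deq,dez,doq,doz,dqz,ekw,ekz,eoq,eow,ewz,ijp,ijw,ijz,ipq,ipw,ipz,iqz,jpq,kow] rk=19  ker:eoz,eqz,jpw,jpz,jqz,koz,kwz,oqz,owz,pqz
∂3: piv[deqz,doqz,eoqz,ijpz,ipqz,jpqz,kowz] rk=7
∂1c = 2·{d} + {e} − {k} + 2·{o} − {p} + 2·{q} − {w} − 4·{z}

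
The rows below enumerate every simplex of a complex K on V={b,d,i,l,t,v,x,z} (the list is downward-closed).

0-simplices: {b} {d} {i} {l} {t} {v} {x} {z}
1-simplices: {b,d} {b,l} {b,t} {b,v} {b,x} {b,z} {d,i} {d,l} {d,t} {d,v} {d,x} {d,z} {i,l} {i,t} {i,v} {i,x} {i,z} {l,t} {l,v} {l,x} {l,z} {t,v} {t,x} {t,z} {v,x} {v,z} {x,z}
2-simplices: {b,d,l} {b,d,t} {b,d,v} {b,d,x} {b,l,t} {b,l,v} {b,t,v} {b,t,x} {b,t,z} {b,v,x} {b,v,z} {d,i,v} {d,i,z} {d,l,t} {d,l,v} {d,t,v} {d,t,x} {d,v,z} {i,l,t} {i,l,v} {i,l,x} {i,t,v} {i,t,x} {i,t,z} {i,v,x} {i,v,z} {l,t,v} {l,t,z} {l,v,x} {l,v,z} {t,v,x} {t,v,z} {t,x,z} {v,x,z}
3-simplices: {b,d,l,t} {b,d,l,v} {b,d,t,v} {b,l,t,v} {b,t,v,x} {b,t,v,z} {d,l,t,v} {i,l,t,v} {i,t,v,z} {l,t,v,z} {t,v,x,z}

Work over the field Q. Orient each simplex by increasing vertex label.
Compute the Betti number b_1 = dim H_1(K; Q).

b_1=0

n_0=8 n_1=27 n_2=34 n_3=11  [Q]
∂1: piv[bd,bl,bt,bv,bx,bz,di] rk=7  ker:dl,dt,dv,dx,dz,il,it,iv,ix,iz,lt,lv,lx,lz,tv,tx,tz,vx,vz,xz
∂2: piv[bdl,bdt,bdv,bdx,blt,blv,btv,btx,btz,bvx,bvz,div,diz,dvz,ilt,ilv,ilx,itx,ltz,txz] rk=20  ker:dlt,dlv,dtv,dtx,itv,itz,ivx,ivz,ltv,lvx,lvz,tvx,tvz,vxz
∂3: piv[bdlt,bdlv,bdtv,bltv,btvx,btvz,iltv,itvz,ltvz,tvxz] rk=10  ker:dltv
b_1=(27−7)−20=0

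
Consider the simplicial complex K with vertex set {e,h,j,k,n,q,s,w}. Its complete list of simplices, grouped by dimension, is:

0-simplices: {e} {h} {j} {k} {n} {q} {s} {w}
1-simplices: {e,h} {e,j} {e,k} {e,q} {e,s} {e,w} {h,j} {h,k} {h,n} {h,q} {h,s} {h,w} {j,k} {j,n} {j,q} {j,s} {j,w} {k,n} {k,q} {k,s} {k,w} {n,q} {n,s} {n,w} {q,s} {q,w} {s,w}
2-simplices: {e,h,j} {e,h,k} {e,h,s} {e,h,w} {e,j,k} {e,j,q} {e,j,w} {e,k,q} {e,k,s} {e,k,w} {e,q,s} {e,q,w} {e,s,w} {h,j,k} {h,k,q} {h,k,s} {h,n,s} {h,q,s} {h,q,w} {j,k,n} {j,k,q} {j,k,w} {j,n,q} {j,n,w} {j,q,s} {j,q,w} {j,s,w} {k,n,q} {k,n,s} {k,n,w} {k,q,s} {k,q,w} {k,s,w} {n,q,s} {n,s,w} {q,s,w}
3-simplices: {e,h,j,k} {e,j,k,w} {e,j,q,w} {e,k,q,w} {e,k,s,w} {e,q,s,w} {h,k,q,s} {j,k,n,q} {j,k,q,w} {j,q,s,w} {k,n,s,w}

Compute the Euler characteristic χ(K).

χ(K)=6

n_0=8 n_1=27 n_2=36 n_3=11
χ=+8−27+36−11=6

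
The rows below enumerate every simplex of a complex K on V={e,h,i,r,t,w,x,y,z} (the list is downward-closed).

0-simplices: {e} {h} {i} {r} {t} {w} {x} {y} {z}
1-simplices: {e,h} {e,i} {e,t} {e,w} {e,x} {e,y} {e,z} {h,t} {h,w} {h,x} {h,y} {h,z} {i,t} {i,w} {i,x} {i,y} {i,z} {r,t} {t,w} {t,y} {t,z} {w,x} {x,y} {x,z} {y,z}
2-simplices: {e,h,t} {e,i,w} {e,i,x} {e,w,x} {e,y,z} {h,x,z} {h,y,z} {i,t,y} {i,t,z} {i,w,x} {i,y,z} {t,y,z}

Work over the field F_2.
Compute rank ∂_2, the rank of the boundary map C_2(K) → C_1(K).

rank∂_2=10

n_0=9 n_1=25 n_2=12  [Z2]
∂1: piv[eh,ei,et,ew,ex,ey,ez,rt] rk=8  ker:ht,hw,hx,hy,hz,it,iw,ix,iy,iz,tw,ty,tz,wx,xy,xz,yz
∂2: piv[eht,eiw,eix,ewx,eyz,hxz,hyz,ity,itz,iyz] rk=10  ker:iwx,tyz
rk∂_2=10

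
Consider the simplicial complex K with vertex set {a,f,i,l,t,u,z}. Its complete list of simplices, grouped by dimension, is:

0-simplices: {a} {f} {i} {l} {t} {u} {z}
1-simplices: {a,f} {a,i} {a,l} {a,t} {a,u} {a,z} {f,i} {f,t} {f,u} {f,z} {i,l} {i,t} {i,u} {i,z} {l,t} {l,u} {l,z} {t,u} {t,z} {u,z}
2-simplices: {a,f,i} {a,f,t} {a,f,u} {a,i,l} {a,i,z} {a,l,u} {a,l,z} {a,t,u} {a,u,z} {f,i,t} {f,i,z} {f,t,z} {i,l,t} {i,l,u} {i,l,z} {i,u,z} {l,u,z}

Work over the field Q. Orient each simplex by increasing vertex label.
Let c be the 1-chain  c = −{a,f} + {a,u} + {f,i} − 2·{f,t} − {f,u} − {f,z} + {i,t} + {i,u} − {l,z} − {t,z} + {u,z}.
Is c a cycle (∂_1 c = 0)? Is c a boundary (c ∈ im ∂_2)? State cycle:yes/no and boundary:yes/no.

cycle:no boundary:no

n_0=7 n_1=20 n_2=17  [Q]
∂1: piv[af,ai,al,at,au,az] rk=6  ker:fi,ft,fu,fz,il,it,iu,iz,lt,lu,lz,tu,tz,uz
∂2: piv[afi,aft,afu,ail,aiz,alu,alz,atu,auz,fit,fiz,ftz,ilt,ilu] rk=14  ker:ilz,iuz,luz
∂1c = 2·{f} − {i} + {l} − 2·{z}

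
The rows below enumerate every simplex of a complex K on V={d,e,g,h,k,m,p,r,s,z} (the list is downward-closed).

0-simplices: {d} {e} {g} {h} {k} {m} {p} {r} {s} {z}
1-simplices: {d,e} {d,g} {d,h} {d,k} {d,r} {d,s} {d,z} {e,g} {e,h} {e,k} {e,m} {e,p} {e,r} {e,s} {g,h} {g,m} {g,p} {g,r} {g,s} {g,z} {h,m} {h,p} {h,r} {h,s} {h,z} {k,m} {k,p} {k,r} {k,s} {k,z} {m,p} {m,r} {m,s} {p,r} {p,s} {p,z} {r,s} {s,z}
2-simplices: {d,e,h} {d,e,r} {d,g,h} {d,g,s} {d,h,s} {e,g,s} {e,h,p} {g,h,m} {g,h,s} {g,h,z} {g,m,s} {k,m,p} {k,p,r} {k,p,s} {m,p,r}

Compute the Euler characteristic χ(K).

n_0=10 n_1=38 n_2=15
χ=+10−38+15=-13

χ(K)=-13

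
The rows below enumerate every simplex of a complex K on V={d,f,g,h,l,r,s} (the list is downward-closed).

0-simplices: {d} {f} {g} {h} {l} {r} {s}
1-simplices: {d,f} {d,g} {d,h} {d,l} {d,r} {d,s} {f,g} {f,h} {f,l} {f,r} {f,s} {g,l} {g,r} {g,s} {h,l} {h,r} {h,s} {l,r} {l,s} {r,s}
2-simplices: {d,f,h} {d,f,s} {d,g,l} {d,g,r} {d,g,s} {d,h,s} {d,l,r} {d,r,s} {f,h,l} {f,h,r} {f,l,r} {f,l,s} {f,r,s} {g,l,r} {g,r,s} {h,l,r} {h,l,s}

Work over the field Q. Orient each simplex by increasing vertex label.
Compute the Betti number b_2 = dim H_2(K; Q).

b_2=4

n_0=7 n_1=20 n_2=17  [Q]
∂1: piv[df,dg,dh,dl,dr,ds] rk=6  ker:fg,fh,fl,fr,fs,gl,gr,gs,hl,hr,hs,lr,ls,rs
∂2: piv[dfh,dfs,dgl,dgr,dgs,dhs,dlr,drs,fhl,fhr,flr,fls,frs] rk=13  ker:glr,grs,hlr,hls
b_2=(17−13)−0=4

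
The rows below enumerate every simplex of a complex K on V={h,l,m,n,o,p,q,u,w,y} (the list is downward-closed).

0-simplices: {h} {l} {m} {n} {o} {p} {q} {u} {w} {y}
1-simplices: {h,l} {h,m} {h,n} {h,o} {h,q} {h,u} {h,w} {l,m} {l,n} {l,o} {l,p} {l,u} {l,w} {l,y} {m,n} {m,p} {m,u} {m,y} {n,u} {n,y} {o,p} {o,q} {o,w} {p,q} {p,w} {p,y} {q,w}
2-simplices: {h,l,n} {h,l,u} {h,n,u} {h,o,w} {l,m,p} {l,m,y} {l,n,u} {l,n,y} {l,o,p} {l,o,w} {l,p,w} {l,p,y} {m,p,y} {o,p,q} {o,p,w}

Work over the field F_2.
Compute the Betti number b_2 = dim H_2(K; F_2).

b_2=3

n_0=10 n_1=27 n_2=15  [Z2]
∂1: piv[hl,hm,hn,ho,hq,hu,hw,lp,ly] rk=9  ker:lm,ln,lo,lu,lw,mn,mp,mu,my,nu,ny,op,oq,ow,pq,pw,py,qw
∂2: piv[hln,hlu,hnu,how,lmp,lmy,lny,lop,low,lpw,lpy,opq] rk=12  ker:lnu,mpy,opw
b_2=(15−12)−0=3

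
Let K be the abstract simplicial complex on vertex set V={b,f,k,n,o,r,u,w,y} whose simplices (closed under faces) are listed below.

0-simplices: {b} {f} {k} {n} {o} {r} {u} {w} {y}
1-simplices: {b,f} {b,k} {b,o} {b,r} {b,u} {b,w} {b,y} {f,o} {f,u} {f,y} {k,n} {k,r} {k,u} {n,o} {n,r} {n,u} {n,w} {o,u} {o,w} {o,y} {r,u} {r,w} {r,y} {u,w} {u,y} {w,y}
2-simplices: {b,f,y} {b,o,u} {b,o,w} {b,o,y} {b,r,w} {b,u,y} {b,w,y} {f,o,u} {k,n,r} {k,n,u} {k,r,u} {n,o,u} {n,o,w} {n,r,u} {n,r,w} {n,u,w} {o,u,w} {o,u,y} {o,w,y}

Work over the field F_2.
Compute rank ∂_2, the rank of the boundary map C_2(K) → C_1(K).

rank∂_2=15

n_0=9 n_1=26 n_2=19  [Z2]
∂1: piv[bf,bk,bo,br,bu,bw,by,kn] rk=8  ker:fo,fu,fy,kr,ku,no,nr,nu,nw,ou,ow,oy,ru,rw,ry,uw,uy,wy
∂2: piv[bfy,bou,bow,boy,brw,buy,bwy,fou,knr,knu,kru,nou,now,nrw,nuw] rk=15  ker:nru,ouw,ouy,owy
rk∂_2=15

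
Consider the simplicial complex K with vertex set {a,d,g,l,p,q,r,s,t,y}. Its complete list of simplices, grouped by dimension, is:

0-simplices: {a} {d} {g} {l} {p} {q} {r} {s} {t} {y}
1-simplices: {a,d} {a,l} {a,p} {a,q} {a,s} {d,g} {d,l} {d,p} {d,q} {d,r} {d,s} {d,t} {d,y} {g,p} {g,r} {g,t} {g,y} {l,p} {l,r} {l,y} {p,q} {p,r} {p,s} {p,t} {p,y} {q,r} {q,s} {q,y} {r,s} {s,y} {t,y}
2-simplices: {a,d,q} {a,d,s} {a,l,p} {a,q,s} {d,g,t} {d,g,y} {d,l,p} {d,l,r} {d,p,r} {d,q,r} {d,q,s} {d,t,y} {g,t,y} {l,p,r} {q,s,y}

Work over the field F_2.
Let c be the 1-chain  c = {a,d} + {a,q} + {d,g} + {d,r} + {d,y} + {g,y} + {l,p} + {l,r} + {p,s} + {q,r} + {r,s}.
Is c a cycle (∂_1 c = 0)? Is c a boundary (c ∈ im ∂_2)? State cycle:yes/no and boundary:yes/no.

n_0=10 n_1=31 n_2=15  [Z2]
∂1: piv[ad,al,ap,aq,as,dg,dr,dt,dy] rk=9  ker:dl,dp,dq,ds,gp,gr,gt,gy,lp,lr,ly,pq,pr,ps,pt,py,qr,qs,qy,rs,sy,ty
∂2: piv[adq,ads,alp,aqs,dgt,dgy,dlp,dlr,dpr,dqr,dty,qsy] rk=12  ker:dqs,gty,lpr
∂1c = 0
c vs im∂2: residual ≠ 0 ⇒ not boundary

cycle:yes boundary:no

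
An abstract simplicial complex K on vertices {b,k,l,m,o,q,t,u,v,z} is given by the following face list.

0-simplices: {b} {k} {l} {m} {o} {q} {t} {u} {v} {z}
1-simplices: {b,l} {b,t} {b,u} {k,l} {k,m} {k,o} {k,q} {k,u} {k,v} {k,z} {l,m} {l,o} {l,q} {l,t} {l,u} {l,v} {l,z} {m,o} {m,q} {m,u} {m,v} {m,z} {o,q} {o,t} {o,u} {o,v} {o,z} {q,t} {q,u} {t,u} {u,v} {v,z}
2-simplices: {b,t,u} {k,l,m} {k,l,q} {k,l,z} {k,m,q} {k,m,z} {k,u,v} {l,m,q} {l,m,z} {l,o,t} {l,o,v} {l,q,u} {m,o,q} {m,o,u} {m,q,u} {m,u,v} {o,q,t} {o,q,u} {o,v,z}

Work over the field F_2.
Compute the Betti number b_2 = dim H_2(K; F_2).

n_0=10 n_1=32 n_2=19  [Z2]
∂1: piv[bl,bt,bu,kl,km,ko,kq,kv,kz] rk=9  ker:ku,lm,lo,lq,lt,lu,lv,lz,mo,mq,mu,mv,mz,oq,ot,ou,ov,oz,qt,qu,tu,uv,vz
∂2: piv[btu,klm,klq,klz,kmq,kmz,kuv,lot,lov,lqu,moq,mou,mqu,muv,oqt,ovz] rk=16  ker:lmq,lmz,oqu
b_2=(19−16)−0=3

b_2=3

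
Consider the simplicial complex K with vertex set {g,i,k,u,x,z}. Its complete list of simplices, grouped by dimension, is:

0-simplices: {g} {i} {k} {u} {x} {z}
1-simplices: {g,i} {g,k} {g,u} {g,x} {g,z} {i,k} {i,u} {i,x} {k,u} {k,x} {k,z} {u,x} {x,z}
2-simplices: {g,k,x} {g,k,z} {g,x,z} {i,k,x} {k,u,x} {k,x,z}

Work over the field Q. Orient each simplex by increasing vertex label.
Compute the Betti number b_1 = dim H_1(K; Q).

b_1=3

n_0=6 n_1=13 n_2=6  [Q]
∂1: piv[gi,gk,gu,gx,gz] rk=5  ker:ik,iu,ix,ku,kx,kz,ux,xz
∂2: piv[gkx,gkz,gxz,ikx,kux] rk=5  ker:kxz
b_1=(13−5)−5=3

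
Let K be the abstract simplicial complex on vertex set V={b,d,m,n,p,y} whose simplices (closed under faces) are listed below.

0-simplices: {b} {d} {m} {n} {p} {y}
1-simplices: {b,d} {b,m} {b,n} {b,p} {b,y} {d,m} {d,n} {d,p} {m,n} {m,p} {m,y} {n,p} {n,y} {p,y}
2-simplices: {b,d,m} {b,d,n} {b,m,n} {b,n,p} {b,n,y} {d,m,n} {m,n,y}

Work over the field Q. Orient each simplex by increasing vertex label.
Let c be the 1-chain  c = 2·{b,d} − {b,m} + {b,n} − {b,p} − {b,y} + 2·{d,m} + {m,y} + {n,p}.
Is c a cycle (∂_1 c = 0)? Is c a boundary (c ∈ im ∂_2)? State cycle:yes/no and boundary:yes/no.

cycle:yes boundary:yes

n_0=6 n_1=14 n_2=7  [Q]
∂1: piv[bd,bm,bn,bp,by] rk=5  ker:dm,dn,dp,mn,mp,my,np,ny,py
∂2: piv[bdm,bdn,bmn,bnp,bny,mny] rk=6  ker:dmn
∂1c = 0
c vs im∂2: reduces to 0 ⇒ boundary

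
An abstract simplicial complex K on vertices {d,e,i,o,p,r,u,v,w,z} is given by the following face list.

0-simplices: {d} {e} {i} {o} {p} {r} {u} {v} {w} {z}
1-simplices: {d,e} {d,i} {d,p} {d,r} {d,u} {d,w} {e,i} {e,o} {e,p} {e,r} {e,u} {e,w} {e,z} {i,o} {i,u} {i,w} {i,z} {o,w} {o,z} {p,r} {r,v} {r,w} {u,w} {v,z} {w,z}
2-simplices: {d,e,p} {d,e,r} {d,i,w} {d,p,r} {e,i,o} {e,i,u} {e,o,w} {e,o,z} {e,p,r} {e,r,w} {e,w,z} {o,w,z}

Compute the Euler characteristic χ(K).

χ(K)=-3

n_0=10 n_1=25 n_2=12
χ=+10−25+12=-3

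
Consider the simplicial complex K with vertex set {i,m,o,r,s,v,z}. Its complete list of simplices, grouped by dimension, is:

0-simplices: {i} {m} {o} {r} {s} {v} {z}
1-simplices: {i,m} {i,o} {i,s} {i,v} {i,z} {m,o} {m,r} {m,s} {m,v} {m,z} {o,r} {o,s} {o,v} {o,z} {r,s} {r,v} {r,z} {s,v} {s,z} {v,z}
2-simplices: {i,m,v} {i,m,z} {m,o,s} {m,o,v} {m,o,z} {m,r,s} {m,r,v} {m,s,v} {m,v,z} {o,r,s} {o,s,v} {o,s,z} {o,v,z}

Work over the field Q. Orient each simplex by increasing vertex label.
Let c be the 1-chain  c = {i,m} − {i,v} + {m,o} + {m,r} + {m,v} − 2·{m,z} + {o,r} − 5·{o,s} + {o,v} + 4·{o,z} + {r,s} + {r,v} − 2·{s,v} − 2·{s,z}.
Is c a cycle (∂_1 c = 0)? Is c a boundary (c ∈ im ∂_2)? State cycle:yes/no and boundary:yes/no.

n_0=7 n_1=20 n_2=13  [Q]
∂1: piv[im,io,is,iv,iz,mr] rk=6  ker:mo,ms,mv,mz,or,os,ov,oz,rs,rv,rz,sv,sz,vz
∂2: piv[imv,imz,mos,mov,moz,mrs,mrv,msv,mvz,ors,osz] rk=11  ker:osv,ovz
∂1c = 0
c vs im∂2: reduces to 0 ⇒ boundary

cycle:yes boundary:yes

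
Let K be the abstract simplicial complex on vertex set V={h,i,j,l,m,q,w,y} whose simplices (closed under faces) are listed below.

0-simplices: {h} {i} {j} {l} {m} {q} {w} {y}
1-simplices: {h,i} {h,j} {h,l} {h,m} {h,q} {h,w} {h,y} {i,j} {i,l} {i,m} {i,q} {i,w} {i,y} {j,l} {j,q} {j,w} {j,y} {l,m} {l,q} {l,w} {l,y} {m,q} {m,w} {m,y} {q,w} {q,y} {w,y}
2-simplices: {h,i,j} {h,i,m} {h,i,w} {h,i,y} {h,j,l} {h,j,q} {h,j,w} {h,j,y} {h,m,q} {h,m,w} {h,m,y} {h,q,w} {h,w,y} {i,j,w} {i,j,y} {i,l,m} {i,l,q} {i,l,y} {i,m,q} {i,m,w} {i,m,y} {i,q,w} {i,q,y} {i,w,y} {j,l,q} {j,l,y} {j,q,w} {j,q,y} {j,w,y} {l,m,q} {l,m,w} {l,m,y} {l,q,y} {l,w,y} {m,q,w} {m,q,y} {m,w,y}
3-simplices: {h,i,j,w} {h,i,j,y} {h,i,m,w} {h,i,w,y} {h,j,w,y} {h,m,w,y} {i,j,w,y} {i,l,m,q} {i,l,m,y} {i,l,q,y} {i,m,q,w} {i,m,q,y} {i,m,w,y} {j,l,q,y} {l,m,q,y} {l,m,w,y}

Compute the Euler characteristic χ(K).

χ(K)=2

n_0=8 n_1=27 n_2=37 n_3=16
χ=+8−27+37−16=2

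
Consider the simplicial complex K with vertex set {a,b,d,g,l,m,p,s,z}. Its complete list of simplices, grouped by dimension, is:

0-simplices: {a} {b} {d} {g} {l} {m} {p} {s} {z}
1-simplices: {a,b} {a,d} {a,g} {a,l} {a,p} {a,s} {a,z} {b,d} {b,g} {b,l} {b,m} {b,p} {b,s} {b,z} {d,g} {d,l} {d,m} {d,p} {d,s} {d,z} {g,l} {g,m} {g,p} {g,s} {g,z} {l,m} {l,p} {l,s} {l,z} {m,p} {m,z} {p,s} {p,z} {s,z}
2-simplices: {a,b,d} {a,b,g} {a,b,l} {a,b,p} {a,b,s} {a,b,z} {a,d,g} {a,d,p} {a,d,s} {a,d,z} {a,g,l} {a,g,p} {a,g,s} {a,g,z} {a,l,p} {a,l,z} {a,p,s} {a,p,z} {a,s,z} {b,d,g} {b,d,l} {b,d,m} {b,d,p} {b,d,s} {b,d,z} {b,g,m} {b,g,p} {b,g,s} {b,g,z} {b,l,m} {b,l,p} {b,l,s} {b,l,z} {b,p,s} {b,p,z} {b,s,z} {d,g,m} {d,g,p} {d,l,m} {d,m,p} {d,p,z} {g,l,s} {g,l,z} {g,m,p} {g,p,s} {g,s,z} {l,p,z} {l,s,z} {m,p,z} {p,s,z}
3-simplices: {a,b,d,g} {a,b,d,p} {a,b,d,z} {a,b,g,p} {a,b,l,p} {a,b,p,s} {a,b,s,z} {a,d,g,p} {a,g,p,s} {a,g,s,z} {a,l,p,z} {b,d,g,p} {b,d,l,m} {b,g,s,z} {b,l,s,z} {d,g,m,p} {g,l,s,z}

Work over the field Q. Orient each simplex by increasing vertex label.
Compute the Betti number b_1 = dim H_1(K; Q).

n_0=9 n_1=34 n_2=50 n_3=17  [Q]
∂1: piv[ab,ad,ag,al,ap,as,az,bm] rk=8  ker:bd,bg,bl,bp,bs,bz,dg,dl,dm,dp,ds,dz,gl,gm,gp,gs,gz,lm,lp,ls,lz,mp,mz,ps,pz,sz
∂2: piv[abd,abg,abl,abp,abs,abz,adg,adp,ads,adz,agl,agp,ags,agz,alp,alz,aps,apz,asz,bdl,bdm,bgm,blm,bls,dmp,mpz] rk=26  ker:bdg,bdp,bds,bdz,bgp,bgs,bgz,blp,blz,bps,bpz,bsz,dgm,dgp,dlm,dpz,gls,glz,gmp,gps,gsz,lpz,lsz,psz
∂3: piv[abdg,abdp,abdz,abgp,ablp,abps,absz,adgp,agps,agsz,alpz,bdlm,bgsz,blsz,dgmp,glsz] rk=16  ker:bdgp
b_1=(34−8)−26=0

b_1=0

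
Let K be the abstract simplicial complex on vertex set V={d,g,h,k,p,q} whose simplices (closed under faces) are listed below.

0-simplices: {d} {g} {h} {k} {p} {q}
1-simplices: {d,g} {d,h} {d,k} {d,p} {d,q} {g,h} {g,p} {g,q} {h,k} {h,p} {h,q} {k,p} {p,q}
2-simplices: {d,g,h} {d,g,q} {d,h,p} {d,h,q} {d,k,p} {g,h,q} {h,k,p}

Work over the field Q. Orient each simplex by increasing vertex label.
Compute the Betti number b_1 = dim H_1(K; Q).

n_0=6 n_1=13 n_2=7  [Q]
∂1: piv[dg,dh,dk,dp,dq] rk=5  ker:gh,gp,gq,hk,hp,hq,kp,pq
∂2: piv[dgh,dgq,dhp,dhq,dkp,hkp] rk=6  ker:ghq
b_1=(13−5)−6=2

b_1=2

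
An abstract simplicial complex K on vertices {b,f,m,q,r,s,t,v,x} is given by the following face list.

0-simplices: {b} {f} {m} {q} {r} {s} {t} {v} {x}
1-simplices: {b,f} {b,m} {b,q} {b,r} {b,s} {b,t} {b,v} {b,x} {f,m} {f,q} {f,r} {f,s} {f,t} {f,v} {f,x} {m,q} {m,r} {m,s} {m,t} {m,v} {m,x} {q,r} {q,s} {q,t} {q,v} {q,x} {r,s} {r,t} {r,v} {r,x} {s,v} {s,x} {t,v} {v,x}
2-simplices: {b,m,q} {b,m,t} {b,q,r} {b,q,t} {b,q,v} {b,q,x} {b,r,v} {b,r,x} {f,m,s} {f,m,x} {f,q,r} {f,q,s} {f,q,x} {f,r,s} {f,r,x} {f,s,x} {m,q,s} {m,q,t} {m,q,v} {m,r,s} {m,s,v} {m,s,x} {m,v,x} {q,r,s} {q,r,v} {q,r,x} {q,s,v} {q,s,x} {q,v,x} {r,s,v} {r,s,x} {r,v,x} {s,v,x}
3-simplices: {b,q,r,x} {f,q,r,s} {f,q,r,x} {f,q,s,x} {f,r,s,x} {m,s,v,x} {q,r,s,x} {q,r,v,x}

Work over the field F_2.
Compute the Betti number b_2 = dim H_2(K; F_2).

n_0=9 n_1=34 n_2=33 n_3=8  [Z2]
∂1: piv[bf,bm,bq,br,bs,bt,bv,bx] rk=8  ker:fm,fq,fr,fs,ft,fv,fx,mq,mr,ms,mt,mv,mx,qr,qs,qt,qv,qx,rs,rt,rv,rx,sv,sx,tv,vx
∂2: piv[bmq,bmt,bqr,bqt,bqv,bqx,brv,brx,fms,fmx,fqr,fqs,fqx,frs,fsx,mqs,mqv,mrs,msv,mvx] rk=20  ker:frx,mqt,msx,qrs,qrv,qrx,qsv,qsx,qvx,rsv,rsx,rvx,svx
∂3: piv[bqrx,fqrs,fqrx,fqsx,frsx,msvx,qrvx] rk=7  ker:qrsx
b_2=(33−20)−7=6

b_2=6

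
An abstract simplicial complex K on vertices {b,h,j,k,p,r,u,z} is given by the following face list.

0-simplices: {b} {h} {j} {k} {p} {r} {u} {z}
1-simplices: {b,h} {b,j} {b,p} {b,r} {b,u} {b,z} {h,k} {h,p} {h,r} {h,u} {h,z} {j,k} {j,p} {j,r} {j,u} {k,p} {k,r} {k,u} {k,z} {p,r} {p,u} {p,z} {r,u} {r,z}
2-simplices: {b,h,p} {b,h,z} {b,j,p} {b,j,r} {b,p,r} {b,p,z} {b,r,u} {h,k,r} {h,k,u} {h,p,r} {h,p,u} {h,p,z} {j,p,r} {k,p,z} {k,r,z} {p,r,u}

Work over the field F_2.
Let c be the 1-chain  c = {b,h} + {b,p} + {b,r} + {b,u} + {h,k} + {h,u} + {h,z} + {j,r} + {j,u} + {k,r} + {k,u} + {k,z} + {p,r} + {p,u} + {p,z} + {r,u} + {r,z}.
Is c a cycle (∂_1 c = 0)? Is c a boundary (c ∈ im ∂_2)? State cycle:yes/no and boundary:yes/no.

cycle:yes boundary:no

n_0=8 n_1=24 n_2=16  [Z2]
∂1: piv[bh,bj,bp,br,bu,bz,hk] rk=7  ker:hp,hr,hu,hz,jk,jp,jr,ju,kp,kr,ku,kz,pr,pu,pz,ru,rz
∂2: piv[bhp,bhz,bjp,bjr,bpr,bpz,bru,hkr,hku,hpr,hpu,kpz,krz,pru] rk=14  ker:hpz,jpr
∂1c = 0
c vs im∂2: residual ≠ 0 ⇒ not boundary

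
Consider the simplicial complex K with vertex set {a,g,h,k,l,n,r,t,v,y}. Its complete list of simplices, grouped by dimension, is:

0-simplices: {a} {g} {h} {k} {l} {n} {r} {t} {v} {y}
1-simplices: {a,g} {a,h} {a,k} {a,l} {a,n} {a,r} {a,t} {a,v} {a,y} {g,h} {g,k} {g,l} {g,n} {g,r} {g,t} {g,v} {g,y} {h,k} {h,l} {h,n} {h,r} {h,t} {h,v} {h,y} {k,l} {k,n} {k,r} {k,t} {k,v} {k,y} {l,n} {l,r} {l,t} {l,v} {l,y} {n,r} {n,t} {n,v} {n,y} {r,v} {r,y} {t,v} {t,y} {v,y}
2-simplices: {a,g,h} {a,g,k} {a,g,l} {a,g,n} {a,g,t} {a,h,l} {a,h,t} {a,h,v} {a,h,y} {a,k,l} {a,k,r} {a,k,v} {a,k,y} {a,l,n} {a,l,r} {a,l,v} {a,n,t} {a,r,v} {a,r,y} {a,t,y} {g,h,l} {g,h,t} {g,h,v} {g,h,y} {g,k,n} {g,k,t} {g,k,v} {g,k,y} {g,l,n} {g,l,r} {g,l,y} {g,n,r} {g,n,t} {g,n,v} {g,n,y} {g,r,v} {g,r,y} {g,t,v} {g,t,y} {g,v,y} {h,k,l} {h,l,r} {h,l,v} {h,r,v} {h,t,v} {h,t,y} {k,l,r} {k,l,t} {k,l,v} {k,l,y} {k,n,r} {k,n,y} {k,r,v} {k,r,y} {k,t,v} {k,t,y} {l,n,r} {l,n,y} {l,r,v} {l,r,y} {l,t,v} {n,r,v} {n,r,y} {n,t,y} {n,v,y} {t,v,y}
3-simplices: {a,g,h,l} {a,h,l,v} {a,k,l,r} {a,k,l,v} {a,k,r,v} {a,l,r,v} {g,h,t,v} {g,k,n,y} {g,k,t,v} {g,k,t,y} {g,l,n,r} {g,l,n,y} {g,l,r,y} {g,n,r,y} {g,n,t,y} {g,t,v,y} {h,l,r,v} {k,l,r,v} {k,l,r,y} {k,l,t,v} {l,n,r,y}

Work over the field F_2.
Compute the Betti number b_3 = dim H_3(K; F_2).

b_3=2

n_0=10 n_1=44 n_2=66 n_3=21  [Z2]
∂1: piv[ag,ah,ak,al,an,ar,at,av,ay] rk=9  ker:gh,gk,gl,gn,gr,gt,gv,gy,hk,hl,hn,hr,ht,hv,hy,kl,kn,kr,kt,kv,ky,ln,lr,lt,lv,ly,nr,nt,nv,ny,rv,ry,tv,ty,vy
∂2: piv[agh,agk,agl,agn,agt,ahl,aht,ahv,ahy,akl,akr,akv,aky,aln,alr,alv,ant,arv,ary,aty,ghv,ghy,gkn,gkt,glr,gly,gnr,gnv,gny,gtv,gvy,hkl,hlr,klt] rk=34  ker:ghl,ght,gkv,gky,gln,gnt,grv,gry,gty,hlv,hrv,htv,hty,klr,klv,kly,knr,kny,krv,kry,ktv,kty,lnr,lny,lrv,lry,ltv,nrv,nry,nty,nvy,tvy
∂3: piv[aghl,ahlv,aklr,aklv,akrv,alrv,ghtv,gkny,gktv,gkty,glnr,glny,glry,gnry,gnty,gtvy,hlrv,klry,kltv] rk=19  ker:klrv,lnry
b_3=(21−19)−0=2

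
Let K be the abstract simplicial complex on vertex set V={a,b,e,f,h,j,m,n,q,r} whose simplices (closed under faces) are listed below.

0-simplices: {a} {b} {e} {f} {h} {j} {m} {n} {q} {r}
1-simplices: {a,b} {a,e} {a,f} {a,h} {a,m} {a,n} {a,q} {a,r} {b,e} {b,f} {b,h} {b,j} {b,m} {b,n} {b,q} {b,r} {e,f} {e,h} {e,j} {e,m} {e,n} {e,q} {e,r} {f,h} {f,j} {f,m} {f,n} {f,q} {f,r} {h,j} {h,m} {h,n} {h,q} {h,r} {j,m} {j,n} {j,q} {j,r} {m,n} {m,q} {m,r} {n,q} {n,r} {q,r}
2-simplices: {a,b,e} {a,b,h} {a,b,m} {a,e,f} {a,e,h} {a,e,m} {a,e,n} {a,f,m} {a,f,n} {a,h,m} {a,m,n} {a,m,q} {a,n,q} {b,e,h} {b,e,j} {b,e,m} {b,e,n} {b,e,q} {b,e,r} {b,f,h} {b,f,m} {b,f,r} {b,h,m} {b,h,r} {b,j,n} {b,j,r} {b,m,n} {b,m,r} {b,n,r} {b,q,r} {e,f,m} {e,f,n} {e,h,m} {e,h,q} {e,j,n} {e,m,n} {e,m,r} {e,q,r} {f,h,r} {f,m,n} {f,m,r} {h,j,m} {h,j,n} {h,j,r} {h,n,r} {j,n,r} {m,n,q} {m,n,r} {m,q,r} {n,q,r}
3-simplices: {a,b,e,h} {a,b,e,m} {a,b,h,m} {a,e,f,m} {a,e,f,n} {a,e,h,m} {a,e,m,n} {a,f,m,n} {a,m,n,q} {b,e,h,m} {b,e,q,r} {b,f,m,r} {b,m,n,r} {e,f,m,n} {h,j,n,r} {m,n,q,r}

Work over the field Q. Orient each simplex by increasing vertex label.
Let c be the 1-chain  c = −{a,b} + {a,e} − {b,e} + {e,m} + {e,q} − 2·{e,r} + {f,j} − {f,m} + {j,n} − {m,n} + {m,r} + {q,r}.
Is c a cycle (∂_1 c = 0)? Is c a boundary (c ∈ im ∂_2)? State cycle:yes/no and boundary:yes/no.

n_0=10 n_1=44 n_2=50 n_3=16  [Q]
∂1: piv[ab,ae,af,ah,am,an,aq,ar,bj] rk=9  ker:be,bf,bh,bm,bn,bq,br,ef,eh,ej,em,en,eq,er,fh,fj,fm,fn,fq,fr,hj,hm,hn,hq,hr,jm,jn,jq,jr,mn,mq,mr,nq,nr,qr
∂2: piv[abe,abh,abm,aef,aeh,aem,aen,afm,afn,ahm,amn,amq,anq,bej,ben,beq,ber,bfh,bfm,bfr,bhr,bjn,bjr,bmr,bnr,bqr,ehq,hjm,hjn,hjr,mqr] rk=31  ker:beh,bem,bhm,bmn,efm,efn,ehm,ejn,emn,emr,eqr,fhr,fmn,fmr,hnr,jnr,mnq,mnr,nqr
∂3: piv[abeh,abem,abhm,aefm,aefn,aehm,aemn,afmn,amnq,beqr,bfmr,bmnr,hjnr,mnqr] rk=14  ker:behm,efmn
∂1c = 0
c vs im∂2: residual ≠ 0 ⇒ not boundary

cycle:yes boundary:no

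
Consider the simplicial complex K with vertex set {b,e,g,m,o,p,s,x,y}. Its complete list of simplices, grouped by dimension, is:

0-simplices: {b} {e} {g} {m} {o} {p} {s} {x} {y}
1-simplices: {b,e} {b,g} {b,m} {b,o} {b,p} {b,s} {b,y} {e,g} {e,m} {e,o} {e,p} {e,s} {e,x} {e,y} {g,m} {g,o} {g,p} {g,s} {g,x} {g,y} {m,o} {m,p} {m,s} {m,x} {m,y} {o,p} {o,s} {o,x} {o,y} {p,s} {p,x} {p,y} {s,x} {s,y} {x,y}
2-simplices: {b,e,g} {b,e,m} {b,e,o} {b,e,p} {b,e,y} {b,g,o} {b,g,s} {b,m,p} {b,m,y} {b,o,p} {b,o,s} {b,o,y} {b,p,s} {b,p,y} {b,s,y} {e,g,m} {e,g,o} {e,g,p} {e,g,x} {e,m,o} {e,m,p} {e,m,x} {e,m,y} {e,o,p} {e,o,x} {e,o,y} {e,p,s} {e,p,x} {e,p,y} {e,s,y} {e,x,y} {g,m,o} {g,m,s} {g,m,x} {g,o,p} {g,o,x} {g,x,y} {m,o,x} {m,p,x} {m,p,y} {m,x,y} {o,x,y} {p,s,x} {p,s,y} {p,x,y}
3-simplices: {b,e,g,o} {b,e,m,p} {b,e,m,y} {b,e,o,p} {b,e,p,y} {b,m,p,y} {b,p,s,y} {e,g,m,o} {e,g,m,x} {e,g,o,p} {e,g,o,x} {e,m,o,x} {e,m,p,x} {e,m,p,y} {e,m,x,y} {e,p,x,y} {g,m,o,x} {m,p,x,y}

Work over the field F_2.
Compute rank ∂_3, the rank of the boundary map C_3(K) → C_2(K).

rank∂_3=15

n_0=9 n_1=35 n_2=45 n_3=18  [Z2]
∂1: piv[be,bg,bm,bo,bp,bs,by,ex] rk=8  ker:eg,em,eo,ep,es,ey,gm,go,gp,gs,gx,gy,mo,mp,ms,mx,my,op,os,ox,oy,ps,px,py,sx,sy,xy
∂2: piv[beg,bem,beo,bep,bey,bgo,bgs,bmp,bmy,bop,bos,boy,bps,bpy,bsy,egm,egp,egx,emo,emx,eox,eps,epx,exy,gms,gxy,psx] rk=27  ker:ego,emp,emy,eop,eoy,epy,esy,gmo,gmx,gop,gox,mox,mpx,mpy,mxy,oxy,psy,pxy
∂3: piv[bego,bemp,bemy,beop,bepy,bmpy,bpsy,egmo,egmx,egop,egox,emox,empx,emxy,epxy] rk=15  ker:empy,gmox,mpxy
rk∂_3=15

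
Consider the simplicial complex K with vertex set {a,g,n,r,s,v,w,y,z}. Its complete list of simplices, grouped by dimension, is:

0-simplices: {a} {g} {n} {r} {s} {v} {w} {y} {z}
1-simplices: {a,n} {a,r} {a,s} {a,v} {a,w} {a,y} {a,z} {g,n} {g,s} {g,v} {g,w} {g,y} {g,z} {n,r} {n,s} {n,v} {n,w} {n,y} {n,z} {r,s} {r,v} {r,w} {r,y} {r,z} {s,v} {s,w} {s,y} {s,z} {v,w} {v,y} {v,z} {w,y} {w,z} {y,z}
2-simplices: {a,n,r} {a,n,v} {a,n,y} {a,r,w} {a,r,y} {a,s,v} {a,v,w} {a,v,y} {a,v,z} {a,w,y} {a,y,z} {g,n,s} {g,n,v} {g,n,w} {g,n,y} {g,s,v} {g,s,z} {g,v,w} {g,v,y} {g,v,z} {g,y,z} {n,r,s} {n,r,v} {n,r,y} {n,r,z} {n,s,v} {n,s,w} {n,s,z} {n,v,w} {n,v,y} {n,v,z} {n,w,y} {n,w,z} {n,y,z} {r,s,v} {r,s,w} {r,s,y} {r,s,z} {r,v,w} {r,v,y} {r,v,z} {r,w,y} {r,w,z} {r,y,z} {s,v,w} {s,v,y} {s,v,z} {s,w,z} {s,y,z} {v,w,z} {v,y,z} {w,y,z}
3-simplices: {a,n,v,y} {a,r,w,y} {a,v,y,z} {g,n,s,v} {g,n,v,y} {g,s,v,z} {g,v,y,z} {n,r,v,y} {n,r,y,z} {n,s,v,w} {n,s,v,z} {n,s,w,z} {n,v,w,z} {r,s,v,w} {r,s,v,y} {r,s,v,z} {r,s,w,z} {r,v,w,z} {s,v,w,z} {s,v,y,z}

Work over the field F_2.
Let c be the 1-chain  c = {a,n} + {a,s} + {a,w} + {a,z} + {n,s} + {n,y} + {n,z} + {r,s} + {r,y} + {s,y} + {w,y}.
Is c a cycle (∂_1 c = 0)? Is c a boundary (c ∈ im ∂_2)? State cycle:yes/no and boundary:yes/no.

cycle:yes boundary:yes

n_0=9 n_1=34 n_2=52 n_3=20  [Z2]
∂1: piv[an,ar,as,av,aw,ay,az,gn] rk=8  ker:gs,gv,gw,gy,gz,nr,ns,nv,nw,ny,nz,rs,rv,rw,ry,rz,sv,sw,sy,sz,vw,vy,vz,wy,wz,yz
∂2: piv[anr,anv,any,arw,ary,asv,avw,avy,avz,awy,ayz,gns,gnv,gnw,gny,gsv,gsz,gvw,gvz,nrs,nrv,nrz,nsw,nsz,nwz,rsy] rk=26  ker:gvy,gyz,nry,nsv,nvw,nvy,nvz,nwy,nyz,rsv,rsw,rsz,rvw,rvy,rvz,rwy,rwz,ryz,svw,svy,svz,swz,syz,vwz,vyz,wyz
∂3: piv[anvy,arwy,avyz,gnsv,gnvy,gsvz,gvyz,nrvy,nryz,nsvw,nsvz,nswz,nvwz,rsvw,rsvy,rsvz,rswz,svyz] rk=18  ker:rvwz,svwz
∂1c = 0
c vs im∂2: reduces to 0 ⇒ boundary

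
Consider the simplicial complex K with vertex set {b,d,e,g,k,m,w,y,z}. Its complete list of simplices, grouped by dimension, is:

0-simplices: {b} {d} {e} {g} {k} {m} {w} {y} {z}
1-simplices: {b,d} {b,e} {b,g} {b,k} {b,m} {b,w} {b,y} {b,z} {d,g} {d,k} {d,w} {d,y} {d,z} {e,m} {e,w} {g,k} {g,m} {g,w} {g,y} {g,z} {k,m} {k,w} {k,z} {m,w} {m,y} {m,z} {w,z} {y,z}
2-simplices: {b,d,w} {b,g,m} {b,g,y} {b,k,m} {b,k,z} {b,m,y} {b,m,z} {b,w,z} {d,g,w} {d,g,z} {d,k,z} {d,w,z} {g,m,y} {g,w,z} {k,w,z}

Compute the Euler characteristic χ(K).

χ(K)=-4

n_0=9 n_1=28 n_2=15
χ=+9−28+15=-4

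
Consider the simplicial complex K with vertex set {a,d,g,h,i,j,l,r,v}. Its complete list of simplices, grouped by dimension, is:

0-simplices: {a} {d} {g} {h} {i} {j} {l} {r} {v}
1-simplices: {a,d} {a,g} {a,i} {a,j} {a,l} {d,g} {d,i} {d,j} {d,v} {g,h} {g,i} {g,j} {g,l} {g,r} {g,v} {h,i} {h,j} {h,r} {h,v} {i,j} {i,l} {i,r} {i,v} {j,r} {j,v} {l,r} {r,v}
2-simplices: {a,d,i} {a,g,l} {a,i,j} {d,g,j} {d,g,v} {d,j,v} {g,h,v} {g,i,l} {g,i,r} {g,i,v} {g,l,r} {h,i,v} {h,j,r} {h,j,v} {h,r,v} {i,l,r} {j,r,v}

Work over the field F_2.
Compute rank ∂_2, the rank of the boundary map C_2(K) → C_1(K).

rank∂_2=15

n_0=9 n_1=27 n_2=17  [Z2]
∂1: piv[ad,ag,ai,aj,al,dv,gh,gr] rk=8  ker:dg,di,dj,gi,gj,gl,gv,hi,hj,hr,hv,ij,il,ir,iv,jr,jv,lr,rv
∂2: piv[adi,agl,aij,dgj,dgv,djv,ghv,gil,gir,giv,glr,hiv,hjr,hjv,hrv] rk=15  ker:ilr,jrv
rk∂_2=15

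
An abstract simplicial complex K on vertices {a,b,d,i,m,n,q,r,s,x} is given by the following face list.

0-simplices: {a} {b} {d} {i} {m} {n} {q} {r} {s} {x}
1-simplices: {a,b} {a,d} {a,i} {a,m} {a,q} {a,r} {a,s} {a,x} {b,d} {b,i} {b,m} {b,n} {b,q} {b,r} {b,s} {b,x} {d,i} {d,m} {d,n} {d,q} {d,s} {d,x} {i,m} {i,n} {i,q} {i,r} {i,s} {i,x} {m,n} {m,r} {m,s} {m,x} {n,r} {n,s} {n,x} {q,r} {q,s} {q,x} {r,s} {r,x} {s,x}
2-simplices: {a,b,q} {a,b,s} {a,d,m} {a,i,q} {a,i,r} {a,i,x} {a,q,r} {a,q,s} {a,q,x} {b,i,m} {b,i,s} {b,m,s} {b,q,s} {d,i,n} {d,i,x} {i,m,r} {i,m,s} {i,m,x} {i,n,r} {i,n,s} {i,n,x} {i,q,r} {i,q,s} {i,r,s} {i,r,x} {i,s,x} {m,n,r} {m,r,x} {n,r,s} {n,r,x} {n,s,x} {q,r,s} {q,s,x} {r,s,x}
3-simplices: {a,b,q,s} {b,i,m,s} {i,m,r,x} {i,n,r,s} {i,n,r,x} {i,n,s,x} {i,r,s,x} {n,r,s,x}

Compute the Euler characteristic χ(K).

χ(K)=-5

n_0=10 n_1=41 n_2=34 n_3=8
χ=+10−41+34−8=-5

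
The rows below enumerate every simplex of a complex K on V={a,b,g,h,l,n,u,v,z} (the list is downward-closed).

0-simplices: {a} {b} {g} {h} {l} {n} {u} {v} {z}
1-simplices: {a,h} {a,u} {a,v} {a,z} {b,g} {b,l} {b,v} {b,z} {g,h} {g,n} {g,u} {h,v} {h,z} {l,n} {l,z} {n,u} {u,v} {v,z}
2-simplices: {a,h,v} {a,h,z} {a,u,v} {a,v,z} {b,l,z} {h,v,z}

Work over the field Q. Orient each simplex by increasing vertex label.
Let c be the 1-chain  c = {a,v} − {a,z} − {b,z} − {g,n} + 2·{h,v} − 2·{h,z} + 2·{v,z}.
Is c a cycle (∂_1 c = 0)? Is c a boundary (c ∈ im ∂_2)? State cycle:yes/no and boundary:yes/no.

n_0=9 n_1=18 n_2=6  [Q]
∂1: piv[ah,au,av,az,bg,bl,bv,gn] rk=8  ker:bz,gh,gu,hv,hz,ln,lz,nu,uv,vz
∂2: piv[ahv,ahz,auv,avz,blz] rk=5  ker:hvz
∂1c = {b} + {g} − {n} + {v} − 2·{z}

cycle:no boundary:no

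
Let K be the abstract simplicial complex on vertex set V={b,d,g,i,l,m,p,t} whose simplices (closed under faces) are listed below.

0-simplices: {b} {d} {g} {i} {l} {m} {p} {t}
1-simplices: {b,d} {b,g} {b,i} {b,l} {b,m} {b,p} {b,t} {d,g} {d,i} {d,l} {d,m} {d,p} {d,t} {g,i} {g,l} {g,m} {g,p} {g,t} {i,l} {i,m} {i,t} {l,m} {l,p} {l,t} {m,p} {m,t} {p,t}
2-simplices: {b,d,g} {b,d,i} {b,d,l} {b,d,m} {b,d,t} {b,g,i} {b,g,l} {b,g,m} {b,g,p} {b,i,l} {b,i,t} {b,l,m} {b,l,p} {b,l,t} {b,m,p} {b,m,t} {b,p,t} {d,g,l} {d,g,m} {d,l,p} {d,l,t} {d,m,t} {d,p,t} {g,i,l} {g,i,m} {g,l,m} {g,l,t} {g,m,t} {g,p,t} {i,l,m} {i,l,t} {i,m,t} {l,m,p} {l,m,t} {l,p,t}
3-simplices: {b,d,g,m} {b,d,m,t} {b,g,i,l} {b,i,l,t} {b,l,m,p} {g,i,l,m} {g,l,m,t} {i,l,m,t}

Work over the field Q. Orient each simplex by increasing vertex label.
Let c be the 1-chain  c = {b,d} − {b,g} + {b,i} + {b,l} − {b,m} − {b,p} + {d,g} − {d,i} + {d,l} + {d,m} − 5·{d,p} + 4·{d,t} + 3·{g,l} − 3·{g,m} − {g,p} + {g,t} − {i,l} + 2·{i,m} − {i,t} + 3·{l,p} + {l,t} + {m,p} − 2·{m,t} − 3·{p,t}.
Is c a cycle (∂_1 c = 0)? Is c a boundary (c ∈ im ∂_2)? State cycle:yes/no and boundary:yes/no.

cycle:yes boundary:yes

n_0=8 n_1=27 n_2=35 n_3=8  [Q]
∂1: piv[bd,bg,bi,bl,bm,bp,bt] rk=7  ker:dg,di,dl,dm,dp,dt,gi,gl,gm,gp,gt,il,im,it,lm,lp,lt,mp,mt,pt
∂2: piv[bdg,bdi,bdl,bdm,bdt,bgi,bgl,bgm,bgp,bil,bit,blm,blp,blt,bmp,bmt,bpt,dlp,gim,glt] rk=20  ker:dgl,dgm,dlt,dmt,dpt,gil,glm,gmt,gpt,ilm,ilt,imt,lmp,lmt,lpt
∂3: piv[bdgm,bdmt,bgil,bilt,blmp,gilm,glmt,ilmt] rk=8
∂1c = 0
c vs im∂2: reduces to 0 ⇒ boundary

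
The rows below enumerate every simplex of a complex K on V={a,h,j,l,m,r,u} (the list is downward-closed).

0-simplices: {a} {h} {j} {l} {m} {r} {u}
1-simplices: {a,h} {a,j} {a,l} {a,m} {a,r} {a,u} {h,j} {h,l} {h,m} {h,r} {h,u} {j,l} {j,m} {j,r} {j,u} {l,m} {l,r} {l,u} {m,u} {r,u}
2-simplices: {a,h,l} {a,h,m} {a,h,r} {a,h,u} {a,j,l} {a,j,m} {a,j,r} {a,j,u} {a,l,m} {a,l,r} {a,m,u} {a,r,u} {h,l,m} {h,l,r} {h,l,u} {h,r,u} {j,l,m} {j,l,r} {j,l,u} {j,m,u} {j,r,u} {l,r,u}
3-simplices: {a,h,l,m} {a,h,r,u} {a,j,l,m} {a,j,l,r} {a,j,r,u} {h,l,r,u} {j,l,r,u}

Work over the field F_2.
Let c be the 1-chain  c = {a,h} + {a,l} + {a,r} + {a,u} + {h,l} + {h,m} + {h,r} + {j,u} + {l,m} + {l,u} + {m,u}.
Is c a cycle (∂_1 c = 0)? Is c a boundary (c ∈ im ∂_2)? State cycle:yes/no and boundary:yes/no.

n_0=7 n_1=20 n_2=22 n_3=7  [Z2]
∂1: piv[ah,aj,al,am,ar,au] rk=6  ker:hj,hl,hm,hr,hu,jl,jm,jr,ju,lm,lr,lu,mu,ru
∂2: piv[ahl,ahm,ahr,ahu,ajl,ajm,ajr,aju,alm,alr,amu,aru,hlu] rk=13  ker:hlm,hlr,hru,jlm,jlr,jlu,jmu,jru,lru
∂3: piv[ahlm,ahru,ajlm,ajlr,ajru,hlru,jlru] rk=7
∂1c = {j} + {m}

cycle:no boundary:no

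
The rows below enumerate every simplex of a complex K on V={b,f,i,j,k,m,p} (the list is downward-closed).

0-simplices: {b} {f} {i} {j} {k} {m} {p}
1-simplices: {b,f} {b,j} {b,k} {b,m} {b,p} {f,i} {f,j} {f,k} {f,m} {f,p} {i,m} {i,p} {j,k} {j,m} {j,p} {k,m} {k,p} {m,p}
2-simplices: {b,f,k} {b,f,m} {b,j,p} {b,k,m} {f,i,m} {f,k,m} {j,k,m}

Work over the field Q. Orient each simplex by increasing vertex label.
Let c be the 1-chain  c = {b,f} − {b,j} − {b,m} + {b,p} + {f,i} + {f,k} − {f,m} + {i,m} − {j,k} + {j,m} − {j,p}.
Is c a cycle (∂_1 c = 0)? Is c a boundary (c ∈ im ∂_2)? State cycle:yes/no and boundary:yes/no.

cycle:yes boundary:yes

n_0=7 n_1=18 n_2=7  [Q]
∂1: piv[bf,bj,bk,bm,bp,fi] rk=6  ker:fj,fk,fm,fp,im,ip,jk,jm,jp,km,kp,mp
∂2: piv[bfk,bfm,bjp,bkm,fim,jkm] rk=6  ker:fkm
∂1c = 0
c vs im∂2: reduces to 0 ⇒ boundary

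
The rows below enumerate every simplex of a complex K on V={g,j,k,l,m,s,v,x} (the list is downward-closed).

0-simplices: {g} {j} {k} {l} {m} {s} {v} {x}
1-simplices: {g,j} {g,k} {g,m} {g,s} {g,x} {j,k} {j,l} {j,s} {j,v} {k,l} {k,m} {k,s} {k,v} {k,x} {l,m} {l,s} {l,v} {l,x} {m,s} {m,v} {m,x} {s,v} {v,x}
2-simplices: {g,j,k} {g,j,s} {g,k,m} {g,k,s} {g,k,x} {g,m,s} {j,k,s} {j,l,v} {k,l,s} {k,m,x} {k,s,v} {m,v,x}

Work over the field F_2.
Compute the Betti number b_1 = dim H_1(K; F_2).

n_0=8 n_1=23 n_2=12  [Z2]
∂1: piv[gj,gk,gm,gs,gx,jl,jv] rk=7  ker:jk,js,kl,km,ks,kv,kx,lm,ls,lv,lx,ms,mv,mx,sv,vx
∂2: piv[gjk,gjs,gkm,gks,gkx,gms,jlv,kls,kmx,ksv,mvx] rk=11  ker:jks
b_1=(23−7)−11=5

b_1=5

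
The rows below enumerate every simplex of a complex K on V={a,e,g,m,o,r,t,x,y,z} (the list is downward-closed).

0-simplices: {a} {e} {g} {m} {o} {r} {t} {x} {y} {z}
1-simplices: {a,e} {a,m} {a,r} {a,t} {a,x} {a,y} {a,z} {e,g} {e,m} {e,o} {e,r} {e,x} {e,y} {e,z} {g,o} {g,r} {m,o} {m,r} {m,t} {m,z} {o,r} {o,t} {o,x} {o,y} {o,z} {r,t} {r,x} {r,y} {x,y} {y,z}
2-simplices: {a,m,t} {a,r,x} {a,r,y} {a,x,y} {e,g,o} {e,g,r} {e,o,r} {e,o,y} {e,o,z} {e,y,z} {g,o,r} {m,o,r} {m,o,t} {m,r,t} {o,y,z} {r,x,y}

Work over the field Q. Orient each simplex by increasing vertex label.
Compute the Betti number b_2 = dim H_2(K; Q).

n_0=10 n_1=30 n_2=16  [Q]
∂1: piv[ae,am,ar,at,ax,ay,az,eg,eo] rk=9  ker:em,er,ex,ey,ez,go,gr,mo,mr,mt,mz,or,ot,ox,oy,oz,rt,rx,ry,xy,yz
∂2: piv[amt,arx,ary,axy,ego,egr,eor,eoy,eoz,eyz,mor,mot,mrt] rk=13  ker:gor,oyz,rxy
b_2=(16−13)−0=3

b_2=3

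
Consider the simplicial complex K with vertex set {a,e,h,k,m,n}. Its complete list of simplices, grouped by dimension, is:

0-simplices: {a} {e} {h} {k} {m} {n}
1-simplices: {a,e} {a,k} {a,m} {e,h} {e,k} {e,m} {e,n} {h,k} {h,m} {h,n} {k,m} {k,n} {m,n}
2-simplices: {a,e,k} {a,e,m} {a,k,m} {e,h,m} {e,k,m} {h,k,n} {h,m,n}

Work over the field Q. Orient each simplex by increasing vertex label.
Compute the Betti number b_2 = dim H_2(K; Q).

b_2=1

n_0=6 n_1=13 n_2=7  [Q]
∂1: piv[ae,ak,am,eh,en] rk=5  ker:ek,em,hk,hm,hn,km,kn,mn
∂2: piv[aek,aem,akm,ehm,hkn,hmn] rk=6  ker:ekm
b_2=(7−6)−0=1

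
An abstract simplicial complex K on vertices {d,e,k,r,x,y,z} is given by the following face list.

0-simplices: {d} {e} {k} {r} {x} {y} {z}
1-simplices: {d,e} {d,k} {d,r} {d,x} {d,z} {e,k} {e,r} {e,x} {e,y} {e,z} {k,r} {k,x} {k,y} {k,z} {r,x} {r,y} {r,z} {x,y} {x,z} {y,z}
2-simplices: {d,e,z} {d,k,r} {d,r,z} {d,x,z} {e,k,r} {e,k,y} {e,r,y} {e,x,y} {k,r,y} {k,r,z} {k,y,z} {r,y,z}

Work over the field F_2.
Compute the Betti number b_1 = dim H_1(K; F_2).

n_0=7 n_1=20 n_2=12  [Z2]
∂1: piv[de,dk,dr,dx,dz,ey] rk=6  ker:ek,er,ex,ez,kr,kx,ky,kz,rx,ry,rz,xy,xz,yz
∂2: piv[dez,dkr,drz,dxz,ekr,eky,ery,exy,krz,kyz] rk=10  ker:kry,ryz
b_1=(20−6)−10=4

b_1=4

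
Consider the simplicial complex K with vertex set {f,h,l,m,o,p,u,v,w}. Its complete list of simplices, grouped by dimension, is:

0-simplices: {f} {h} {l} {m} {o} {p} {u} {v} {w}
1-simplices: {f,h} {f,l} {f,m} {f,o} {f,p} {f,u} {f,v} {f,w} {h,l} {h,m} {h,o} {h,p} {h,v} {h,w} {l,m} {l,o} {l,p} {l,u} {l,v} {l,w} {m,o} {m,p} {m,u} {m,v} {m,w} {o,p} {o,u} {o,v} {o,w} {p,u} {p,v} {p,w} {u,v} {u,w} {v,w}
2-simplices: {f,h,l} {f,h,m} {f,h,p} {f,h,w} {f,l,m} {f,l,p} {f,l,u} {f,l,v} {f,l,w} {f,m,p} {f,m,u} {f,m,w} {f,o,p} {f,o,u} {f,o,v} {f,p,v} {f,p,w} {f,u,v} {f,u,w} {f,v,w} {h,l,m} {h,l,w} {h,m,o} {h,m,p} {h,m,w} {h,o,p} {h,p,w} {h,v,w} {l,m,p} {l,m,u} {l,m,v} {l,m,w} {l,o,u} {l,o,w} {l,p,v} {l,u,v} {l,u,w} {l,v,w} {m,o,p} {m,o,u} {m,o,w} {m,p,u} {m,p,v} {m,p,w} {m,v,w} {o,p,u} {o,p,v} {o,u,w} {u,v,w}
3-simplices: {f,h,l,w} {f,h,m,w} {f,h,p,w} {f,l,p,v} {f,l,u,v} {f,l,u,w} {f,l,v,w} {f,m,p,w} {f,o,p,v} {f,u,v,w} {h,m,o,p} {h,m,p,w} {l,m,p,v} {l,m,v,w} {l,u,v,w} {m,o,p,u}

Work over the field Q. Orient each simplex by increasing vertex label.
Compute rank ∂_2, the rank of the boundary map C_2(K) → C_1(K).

n_0=9 n_1=35 n_2=49 n_3=16  [Q]
∂1: piv[fh,fl,fm,fo,fp,fu,fv,fw] rk=8  ker:hl,hm,ho,hp,hv,hw,lm,lo,lp,lu,lv,lw,mo,mp,mu,mv,mw,op,ou,ov,ow,pu,pv,pw,uv,uw,vw
∂2: piv[fhl,fhm,fhp,fhw,flm,flp,flu,flv,flw,fmp,fmu,fmw,fop,fou,fov,fpv,fpw,fuv,fuw,fvw,hmo,hop,hvw,lmv,lou,low,mpu] rk=27  ker:hlm,hlw,hmp,hmw,hpw,lmp,lmu,lmw,lpv,luv,luw,lvw,mop,mou,mow,mpv,mpw,mvw,opu,opv,ouw,uvw
∂3: piv[fhlw,fhmw,fhpw,flpv,fluv,fluw,flvw,fmpw,fopv,fuvw,hmop,hmpw,lmpv,lmvw,mopu] rk=15  ker:luvw
rk∂_2=27

rank∂_2=27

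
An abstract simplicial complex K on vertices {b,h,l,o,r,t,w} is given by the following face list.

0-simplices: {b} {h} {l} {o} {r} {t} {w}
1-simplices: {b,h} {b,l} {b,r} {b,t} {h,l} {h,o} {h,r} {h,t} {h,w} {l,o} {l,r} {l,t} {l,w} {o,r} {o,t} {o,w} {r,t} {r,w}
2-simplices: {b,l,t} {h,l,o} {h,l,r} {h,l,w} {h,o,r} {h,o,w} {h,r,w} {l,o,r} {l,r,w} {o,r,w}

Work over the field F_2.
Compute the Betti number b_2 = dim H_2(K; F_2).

n_0=7 n_1=18 n_2=10  [Z2]
∂1: piv[bh,bl,br,bt,ho,hw] rk=6  ker:hl,hr,ht,lo,lr,lt,lw,or,ot,ow,rt,rw
∂2: piv[blt,hlo,hlr,hlw,hor,how,hrw] rk=7  ker:lor,lrw,orw
b_2=(10−7)−0=3

b_2=3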